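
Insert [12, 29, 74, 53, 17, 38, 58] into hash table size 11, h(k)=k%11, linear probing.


Insert 12: h=1 -> slot 1
Insert 29: h=7 -> slot 7
Insert 74: h=8 -> slot 8
Insert 53: h=9 -> slot 9
Insert 17: h=6 -> slot 6
Insert 38: h=5 -> slot 5
Insert 58: h=3 -> slot 3

Table: [None, 12, None, 58, None, 38, 17, 29, 74, 53, None]


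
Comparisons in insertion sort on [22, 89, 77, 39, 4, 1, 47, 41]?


Algorithm: insertion sort
Input: [22, 89, 77, 39, 4, 1, 47, 41]
Sorted: [1, 4, 22, 39, 41, 47, 77, 89]

22


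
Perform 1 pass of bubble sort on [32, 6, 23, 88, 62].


Initial: [32, 6, 23, 88, 62]
Pass 1: [6, 23, 32, 62, 88] (3 swaps)

After 1 pass: [6, 23, 32, 62, 88]


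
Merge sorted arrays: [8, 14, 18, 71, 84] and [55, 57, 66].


Take 8 from A
Take 14 from A
Take 18 from A
Take 55 from B
Take 57 from B
Take 66 from B

Merged: [8, 14, 18, 55, 57, 66, 71, 84]


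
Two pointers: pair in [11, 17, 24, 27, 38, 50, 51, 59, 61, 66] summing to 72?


lo=0(11)+hi=9(66)=77
lo=0(11)+hi=8(61)=72

Yes: 11+61=72


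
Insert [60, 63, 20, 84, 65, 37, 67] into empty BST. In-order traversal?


Insert 60: root
Insert 63: R from 60
Insert 20: L from 60
Insert 84: R from 60 -> R from 63
Insert 65: R from 60 -> R from 63 -> L from 84
Insert 37: L from 60 -> R from 20
Insert 67: R from 60 -> R from 63 -> L from 84 -> R from 65

In-order: [20, 37, 60, 63, 65, 67, 84]


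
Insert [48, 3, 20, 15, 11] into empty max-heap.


Insert 48: [48]
Insert 3: [48, 3]
Insert 20: [48, 3, 20]
Insert 15: [48, 15, 20, 3]
Insert 11: [48, 15, 20, 3, 11]

Final heap: [48, 15, 20, 3, 11]


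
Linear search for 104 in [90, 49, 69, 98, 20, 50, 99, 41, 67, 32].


i=0: 90!=104
i=1: 49!=104
i=2: 69!=104
i=3: 98!=104
i=4: 20!=104
i=5: 50!=104
i=6: 99!=104
i=7: 41!=104
i=8: 67!=104
i=9: 32!=104

Not found, 10 comps


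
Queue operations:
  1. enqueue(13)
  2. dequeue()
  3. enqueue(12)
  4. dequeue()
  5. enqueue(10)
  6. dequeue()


enqueue(13) -> [13]
dequeue()->13, []
enqueue(12) -> [12]
dequeue()->12, []
enqueue(10) -> [10]
dequeue()->10, []

Final queue: []


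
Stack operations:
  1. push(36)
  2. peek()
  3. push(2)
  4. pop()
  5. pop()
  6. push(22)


push(36) -> [36]
peek()->36
push(2) -> [36, 2]
pop()->2, [36]
pop()->36, []
push(22) -> [22]

Final stack: [22]


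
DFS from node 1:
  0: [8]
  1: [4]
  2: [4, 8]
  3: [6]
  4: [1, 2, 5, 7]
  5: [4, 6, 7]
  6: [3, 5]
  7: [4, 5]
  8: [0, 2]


Visit 1, push [4]
Visit 4, push [7, 5, 2]
Visit 2, push [8]
Visit 8, push [0]
Visit 0, push []
Visit 5, push [7, 6]
Visit 6, push [3]
Visit 3, push []
Visit 7, push []

DFS order: [1, 4, 2, 8, 0, 5, 6, 3, 7]


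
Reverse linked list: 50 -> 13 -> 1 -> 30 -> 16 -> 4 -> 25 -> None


Step 1: curr=50, set curr.next=prev(None) | reversed so far: 50
Step 2: curr=13, set curr.next=prev(50) | reversed so far: 13 -> 50
Step 3: curr=1, set curr.next=prev(13) | reversed so far: 1 -> 13 -> 50
Step 4: curr=30, set curr.next=prev(1) | reversed so far: 30 -> 1 -> 13 -> 50
Step 5: curr=16, set curr.next=prev(30) | reversed so far: 16 -> 30 -> 1 -> 13 -> 50
Step 6: curr=4, set curr.next=prev(16) | reversed so far: 4 -> 16 -> 30 -> 1 -> 13 -> 50
Step 7: curr=25, set curr.next=prev(4) | reversed so far: 25 -> 4 -> 16 -> 30 -> 1 -> 13 -> 50

25 -> 4 -> 16 -> 30 -> 1 -> 13 -> 50 -> None


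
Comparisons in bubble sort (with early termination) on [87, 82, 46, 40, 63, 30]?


Algorithm: bubble sort (with early termination)
Input: [87, 82, 46, 40, 63, 30]
Sorted: [30, 40, 46, 63, 82, 87]

15


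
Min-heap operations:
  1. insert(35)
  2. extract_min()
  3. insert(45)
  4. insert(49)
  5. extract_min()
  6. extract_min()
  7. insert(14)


insert(35) -> [35]
extract_min()->35, []
insert(45) -> [45]
insert(49) -> [45, 49]
extract_min()->45, [49]
extract_min()->49, []
insert(14) -> [14]

Final heap: [14]


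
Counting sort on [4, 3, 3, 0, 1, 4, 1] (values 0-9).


Input: [4, 3, 3, 0, 1, 4, 1]
Counts: [1, 2, 0, 2, 2, 0, 0, 0, 0, 0]

Sorted: [0, 1, 1, 3, 3, 4, 4]


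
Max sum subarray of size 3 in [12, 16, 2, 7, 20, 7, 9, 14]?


[0:3]: 30
[1:4]: 25
[2:5]: 29
[3:6]: 34
[4:7]: 36
[5:8]: 30

Max: 36 at [4:7]


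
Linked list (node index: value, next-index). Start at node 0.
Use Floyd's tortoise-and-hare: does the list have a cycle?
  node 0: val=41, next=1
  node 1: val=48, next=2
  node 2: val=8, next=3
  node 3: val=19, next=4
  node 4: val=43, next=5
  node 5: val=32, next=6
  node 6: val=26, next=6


Floyd's tortoise (slow, +1) and hare (fast, +2):
  init: slow=0, fast=0
  step 1: slow=1, fast=2
  step 2: slow=2, fast=4
  step 3: slow=3, fast=6
  step 4: slow=4, fast=6
  step 5: slow=5, fast=6
  step 6: slow=6, fast=6
  slow == fast at node 6: cycle detected

Cycle: yes


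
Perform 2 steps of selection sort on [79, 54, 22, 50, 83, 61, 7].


Initial: [79, 54, 22, 50, 83, 61, 7]
Step 1: min=7 at 6
  Swap: [7, 54, 22, 50, 83, 61, 79]
Step 2: min=22 at 2
  Swap: [7, 22, 54, 50, 83, 61, 79]

After 2 steps: [7, 22, 54, 50, 83, 61, 79]


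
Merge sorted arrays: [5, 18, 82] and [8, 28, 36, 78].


Take 5 from A
Take 8 from B
Take 18 from A
Take 28 from B
Take 36 from B
Take 78 from B

Merged: [5, 8, 18, 28, 36, 78, 82]


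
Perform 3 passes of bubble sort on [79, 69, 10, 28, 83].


Initial: [79, 69, 10, 28, 83]
Pass 1: [69, 10, 28, 79, 83] (3 swaps)
Pass 2: [10, 28, 69, 79, 83] (2 swaps)
Pass 3: [10, 28, 69, 79, 83] (0 swaps)

After 3 passes: [10, 28, 69, 79, 83]


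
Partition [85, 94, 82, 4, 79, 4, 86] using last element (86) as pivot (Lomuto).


Pivot: 86
  85 <= 86: advance i (no swap)
  82 <= 86: swap -> [85, 82, 94, 4, 79, 4, 86]
  4 <= 86: swap -> [85, 82, 4, 94, 79, 4, 86]
  79 <= 86: swap -> [85, 82, 4, 79, 94, 4, 86]
  4 <= 86: swap -> [85, 82, 4, 79, 4, 94, 86]
Place pivot at 5: [85, 82, 4, 79, 4, 86, 94]

Partitioned: [85, 82, 4, 79, 4, 86, 94]


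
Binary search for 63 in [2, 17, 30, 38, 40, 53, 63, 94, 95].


Step 1: lo=0, hi=8, mid=4, val=40
Step 2: lo=5, hi=8, mid=6, val=63

Found at index 6


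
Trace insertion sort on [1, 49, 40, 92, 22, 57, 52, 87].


Initial: [1, 49, 40, 92, 22, 57, 52, 87]
Insert 49: [1, 49, 40, 92, 22, 57, 52, 87]
Insert 40: [1, 40, 49, 92, 22, 57, 52, 87]
Insert 92: [1, 40, 49, 92, 22, 57, 52, 87]
Insert 22: [1, 22, 40, 49, 92, 57, 52, 87]
Insert 57: [1, 22, 40, 49, 57, 92, 52, 87]
Insert 52: [1, 22, 40, 49, 52, 57, 92, 87]
Insert 87: [1, 22, 40, 49, 52, 57, 87, 92]

Sorted: [1, 22, 40, 49, 52, 57, 87, 92]


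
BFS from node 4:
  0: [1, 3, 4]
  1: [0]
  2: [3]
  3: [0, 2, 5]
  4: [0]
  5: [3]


Visit 4, enqueue [0]
Visit 0, enqueue [1, 3]
Visit 1, enqueue []
Visit 3, enqueue [2, 5]
Visit 2, enqueue []
Visit 5, enqueue []

BFS order: [4, 0, 1, 3, 2, 5]


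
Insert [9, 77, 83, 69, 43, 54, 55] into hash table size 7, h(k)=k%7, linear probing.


Insert 9: h=2 -> slot 2
Insert 77: h=0 -> slot 0
Insert 83: h=6 -> slot 6
Insert 69: h=6, 2 probes -> slot 1
Insert 43: h=1, 2 probes -> slot 3
Insert 54: h=5 -> slot 5
Insert 55: h=6, 5 probes -> slot 4

Table: [77, 69, 9, 43, 55, 54, 83]


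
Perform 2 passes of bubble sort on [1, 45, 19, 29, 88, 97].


Initial: [1, 45, 19, 29, 88, 97]
Pass 1: [1, 19, 29, 45, 88, 97] (2 swaps)
Pass 2: [1, 19, 29, 45, 88, 97] (0 swaps)

After 2 passes: [1, 19, 29, 45, 88, 97]


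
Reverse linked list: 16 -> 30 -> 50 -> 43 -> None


Step 1: curr=16, set curr.next=prev(None) | reversed so far: 16
Step 2: curr=30, set curr.next=prev(16) | reversed so far: 30 -> 16
Step 3: curr=50, set curr.next=prev(30) | reversed so far: 50 -> 30 -> 16
Step 4: curr=43, set curr.next=prev(50) | reversed so far: 43 -> 50 -> 30 -> 16

43 -> 50 -> 30 -> 16 -> None


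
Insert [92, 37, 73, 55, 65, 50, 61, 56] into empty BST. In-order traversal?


Insert 92: root
Insert 37: L from 92
Insert 73: L from 92 -> R from 37
Insert 55: L from 92 -> R from 37 -> L from 73
Insert 65: L from 92 -> R from 37 -> L from 73 -> R from 55
Insert 50: L from 92 -> R from 37 -> L from 73 -> L from 55
Insert 61: L from 92 -> R from 37 -> L from 73 -> R from 55 -> L from 65
Insert 56: L from 92 -> R from 37 -> L from 73 -> R from 55 -> L from 65 -> L from 61

In-order: [37, 50, 55, 56, 61, 65, 73, 92]


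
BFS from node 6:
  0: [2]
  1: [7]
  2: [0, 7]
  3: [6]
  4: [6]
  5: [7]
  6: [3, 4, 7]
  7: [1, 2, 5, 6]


Visit 6, enqueue [3, 4, 7]
Visit 3, enqueue []
Visit 4, enqueue []
Visit 7, enqueue [1, 2, 5]
Visit 1, enqueue []
Visit 2, enqueue [0]
Visit 5, enqueue []
Visit 0, enqueue []

BFS order: [6, 3, 4, 7, 1, 2, 5, 0]


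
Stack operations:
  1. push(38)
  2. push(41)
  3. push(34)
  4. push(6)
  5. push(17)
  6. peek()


push(38) -> [38]
push(41) -> [38, 41]
push(34) -> [38, 41, 34]
push(6) -> [38, 41, 34, 6]
push(17) -> [38, 41, 34, 6, 17]
peek()->17

Final stack: [38, 41, 34, 6, 17]


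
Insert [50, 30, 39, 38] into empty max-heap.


Insert 50: [50]
Insert 30: [50, 30]
Insert 39: [50, 30, 39]
Insert 38: [50, 38, 39, 30]

Final heap: [50, 38, 39, 30]


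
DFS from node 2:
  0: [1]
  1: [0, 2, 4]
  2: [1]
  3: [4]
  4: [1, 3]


Visit 2, push [1]
Visit 1, push [4, 0]
Visit 0, push []
Visit 4, push [3]
Visit 3, push []

DFS order: [2, 1, 0, 4, 3]


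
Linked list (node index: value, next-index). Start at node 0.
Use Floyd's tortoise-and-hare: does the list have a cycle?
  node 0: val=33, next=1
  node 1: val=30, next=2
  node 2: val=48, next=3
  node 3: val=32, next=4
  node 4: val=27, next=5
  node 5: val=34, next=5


Floyd's tortoise (slow, +1) and hare (fast, +2):
  init: slow=0, fast=0
  step 1: slow=1, fast=2
  step 2: slow=2, fast=4
  step 3: slow=3, fast=5
  step 4: slow=4, fast=5
  step 5: slow=5, fast=5
  slow == fast at node 5: cycle detected

Cycle: yes


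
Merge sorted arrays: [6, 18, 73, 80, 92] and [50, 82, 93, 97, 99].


Take 6 from A
Take 18 from A
Take 50 from B
Take 73 from A
Take 80 from A
Take 82 from B
Take 92 from A

Merged: [6, 18, 50, 73, 80, 82, 92, 93, 97, 99]


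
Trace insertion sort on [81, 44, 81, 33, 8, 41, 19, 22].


Initial: [81, 44, 81, 33, 8, 41, 19, 22]
Insert 44: [44, 81, 81, 33, 8, 41, 19, 22]
Insert 81: [44, 81, 81, 33, 8, 41, 19, 22]
Insert 33: [33, 44, 81, 81, 8, 41, 19, 22]
Insert 8: [8, 33, 44, 81, 81, 41, 19, 22]
Insert 41: [8, 33, 41, 44, 81, 81, 19, 22]
Insert 19: [8, 19, 33, 41, 44, 81, 81, 22]
Insert 22: [8, 19, 22, 33, 41, 44, 81, 81]

Sorted: [8, 19, 22, 33, 41, 44, 81, 81]


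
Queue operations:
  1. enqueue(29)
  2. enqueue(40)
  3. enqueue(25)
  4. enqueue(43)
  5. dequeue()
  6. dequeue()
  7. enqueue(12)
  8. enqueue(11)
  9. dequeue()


enqueue(29) -> [29]
enqueue(40) -> [29, 40]
enqueue(25) -> [29, 40, 25]
enqueue(43) -> [29, 40, 25, 43]
dequeue()->29, [40, 25, 43]
dequeue()->40, [25, 43]
enqueue(12) -> [25, 43, 12]
enqueue(11) -> [25, 43, 12, 11]
dequeue()->25, [43, 12, 11]

Final queue: [43, 12, 11]


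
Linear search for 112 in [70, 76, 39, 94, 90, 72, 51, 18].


i=0: 70!=112
i=1: 76!=112
i=2: 39!=112
i=3: 94!=112
i=4: 90!=112
i=5: 72!=112
i=6: 51!=112
i=7: 18!=112

Not found, 8 comps


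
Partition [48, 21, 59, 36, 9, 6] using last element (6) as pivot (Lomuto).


Pivot: 6
Place pivot at 0: [6, 21, 59, 36, 9, 48]

Partitioned: [6, 21, 59, 36, 9, 48]


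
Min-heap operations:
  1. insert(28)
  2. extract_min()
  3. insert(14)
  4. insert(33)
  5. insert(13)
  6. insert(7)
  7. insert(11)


insert(28) -> [28]
extract_min()->28, []
insert(14) -> [14]
insert(33) -> [14, 33]
insert(13) -> [13, 33, 14]
insert(7) -> [7, 13, 14, 33]
insert(11) -> [7, 11, 14, 33, 13]

Final heap: [7, 11, 14, 33, 13]


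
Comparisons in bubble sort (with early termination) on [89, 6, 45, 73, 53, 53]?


Algorithm: bubble sort (with early termination)
Input: [89, 6, 45, 73, 53, 53]
Sorted: [6, 45, 53, 53, 73, 89]

12


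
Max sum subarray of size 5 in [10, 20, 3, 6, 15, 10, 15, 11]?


[0:5]: 54
[1:6]: 54
[2:7]: 49
[3:8]: 57

Max: 57 at [3:8]


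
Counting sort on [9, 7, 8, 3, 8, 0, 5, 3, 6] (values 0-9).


Input: [9, 7, 8, 3, 8, 0, 5, 3, 6]
Counts: [1, 0, 0, 2, 0, 1, 1, 1, 2, 1]

Sorted: [0, 3, 3, 5, 6, 7, 8, 8, 9]


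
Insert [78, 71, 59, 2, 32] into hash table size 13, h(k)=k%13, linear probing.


Insert 78: h=0 -> slot 0
Insert 71: h=6 -> slot 6
Insert 59: h=7 -> slot 7
Insert 2: h=2 -> slot 2
Insert 32: h=6, 2 probes -> slot 8

Table: [78, None, 2, None, None, None, 71, 59, 32, None, None, None, None]


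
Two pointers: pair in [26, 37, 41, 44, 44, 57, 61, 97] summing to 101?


lo=0(26)+hi=7(97)=123
lo=0(26)+hi=6(61)=87
lo=1(37)+hi=6(61)=98
lo=2(41)+hi=6(61)=102
lo=2(41)+hi=5(57)=98
lo=3(44)+hi=5(57)=101

Yes: 44+57=101


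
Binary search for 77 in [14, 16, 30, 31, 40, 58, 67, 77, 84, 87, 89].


Step 1: lo=0, hi=10, mid=5, val=58
Step 2: lo=6, hi=10, mid=8, val=84
Step 3: lo=6, hi=7, mid=6, val=67
Step 4: lo=7, hi=7, mid=7, val=77

Found at index 7


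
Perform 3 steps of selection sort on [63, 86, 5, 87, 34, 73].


Initial: [63, 86, 5, 87, 34, 73]
Step 1: min=5 at 2
  Swap: [5, 86, 63, 87, 34, 73]
Step 2: min=34 at 4
  Swap: [5, 34, 63, 87, 86, 73]
Step 3: min=63 at 2
  Swap: [5, 34, 63, 87, 86, 73]

After 3 steps: [5, 34, 63, 87, 86, 73]


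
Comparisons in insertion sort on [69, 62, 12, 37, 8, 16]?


Algorithm: insertion sort
Input: [69, 62, 12, 37, 8, 16]
Sorted: [8, 12, 16, 37, 62, 69]

14


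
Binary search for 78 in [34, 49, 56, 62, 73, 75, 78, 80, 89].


Step 1: lo=0, hi=8, mid=4, val=73
Step 2: lo=5, hi=8, mid=6, val=78

Found at index 6


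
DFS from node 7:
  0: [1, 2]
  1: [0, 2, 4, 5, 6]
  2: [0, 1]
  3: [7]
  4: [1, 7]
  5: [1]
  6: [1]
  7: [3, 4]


Visit 7, push [4, 3]
Visit 3, push []
Visit 4, push [1]
Visit 1, push [6, 5, 2, 0]
Visit 0, push [2]
Visit 2, push []
Visit 5, push []
Visit 6, push []

DFS order: [7, 3, 4, 1, 0, 2, 5, 6]


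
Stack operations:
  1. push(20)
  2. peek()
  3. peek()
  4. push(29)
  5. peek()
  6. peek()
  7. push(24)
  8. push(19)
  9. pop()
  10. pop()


push(20) -> [20]
peek()->20
peek()->20
push(29) -> [20, 29]
peek()->29
peek()->29
push(24) -> [20, 29, 24]
push(19) -> [20, 29, 24, 19]
pop()->19, [20, 29, 24]
pop()->24, [20, 29]

Final stack: [20, 29]


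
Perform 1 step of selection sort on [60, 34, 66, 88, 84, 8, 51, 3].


Initial: [60, 34, 66, 88, 84, 8, 51, 3]
Step 1: min=3 at 7
  Swap: [3, 34, 66, 88, 84, 8, 51, 60]

After 1 step: [3, 34, 66, 88, 84, 8, 51, 60]


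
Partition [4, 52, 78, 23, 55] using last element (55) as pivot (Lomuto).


Pivot: 55
  4 <= 55: advance i (no swap)
  52 <= 55: advance i (no swap)
  23 <= 55: swap -> [4, 52, 23, 78, 55]
Place pivot at 3: [4, 52, 23, 55, 78]

Partitioned: [4, 52, 23, 55, 78]


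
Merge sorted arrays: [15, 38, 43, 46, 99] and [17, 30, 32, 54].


Take 15 from A
Take 17 from B
Take 30 from B
Take 32 from B
Take 38 from A
Take 43 from A
Take 46 from A
Take 54 from B

Merged: [15, 17, 30, 32, 38, 43, 46, 54, 99]


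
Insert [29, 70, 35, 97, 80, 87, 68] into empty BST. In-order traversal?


Insert 29: root
Insert 70: R from 29
Insert 35: R from 29 -> L from 70
Insert 97: R from 29 -> R from 70
Insert 80: R from 29 -> R from 70 -> L from 97
Insert 87: R from 29 -> R from 70 -> L from 97 -> R from 80
Insert 68: R from 29 -> L from 70 -> R from 35

In-order: [29, 35, 68, 70, 80, 87, 97]


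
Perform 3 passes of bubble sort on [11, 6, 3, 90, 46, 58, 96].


Initial: [11, 6, 3, 90, 46, 58, 96]
Pass 1: [6, 3, 11, 46, 58, 90, 96] (4 swaps)
Pass 2: [3, 6, 11, 46, 58, 90, 96] (1 swaps)
Pass 3: [3, 6, 11, 46, 58, 90, 96] (0 swaps)

After 3 passes: [3, 6, 11, 46, 58, 90, 96]


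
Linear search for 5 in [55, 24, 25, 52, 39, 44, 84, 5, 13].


i=0: 55!=5
i=1: 24!=5
i=2: 25!=5
i=3: 52!=5
i=4: 39!=5
i=5: 44!=5
i=6: 84!=5
i=7: 5==5 found!

Found at 7, 8 comps


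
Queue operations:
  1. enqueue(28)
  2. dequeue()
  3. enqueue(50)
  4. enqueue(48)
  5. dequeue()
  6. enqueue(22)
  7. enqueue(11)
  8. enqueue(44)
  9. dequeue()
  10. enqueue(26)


enqueue(28) -> [28]
dequeue()->28, []
enqueue(50) -> [50]
enqueue(48) -> [50, 48]
dequeue()->50, [48]
enqueue(22) -> [48, 22]
enqueue(11) -> [48, 22, 11]
enqueue(44) -> [48, 22, 11, 44]
dequeue()->48, [22, 11, 44]
enqueue(26) -> [22, 11, 44, 26]

Final queue: [22, 11, 44, 26]


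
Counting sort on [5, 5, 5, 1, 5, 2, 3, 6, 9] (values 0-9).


Input: [5, 5, 5, 1, 5, 2, 3, 6, 9]
Counts: [0, 1, 1, 1, 0, 4, 1, 0, 0, 1]

Sorted: [1, 2, 3, 5, 5, 5, 5, 6, 9]


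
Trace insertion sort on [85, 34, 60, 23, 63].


Initial: [85, 34, 60, 23, 63]
Insert 34: [34, 85, 60, 23, 63]
Insert 60: [34, 60, 85, 23, 63]
Insert 23: [23, 34, 60, 85, 63]
Insert 63: [23, 34, 60, 63, 85]

Sorted: [23, 34, 60, 63, 85]


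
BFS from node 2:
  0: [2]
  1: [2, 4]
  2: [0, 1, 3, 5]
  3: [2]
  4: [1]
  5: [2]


Visit 2, enqueue [0, 1, 3, 5]
Visit 0, enqueue []
Visit 1, enqueue [4]
Visit 3, enqueue []
Visit 5, enqueue []
Visit 4, enqueue []

BFS order: [2, 0, 1, 3, 5, 4]


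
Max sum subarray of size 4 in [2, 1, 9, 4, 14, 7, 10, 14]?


[0:4]: 16
[1:5]: 28
[2:6]: 34
[3:7]: 35
[4:8]: 45

Max: 45 at [4:8]


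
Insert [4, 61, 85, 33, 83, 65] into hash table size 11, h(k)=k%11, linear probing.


Insert 4: h=4 -> slot 4
Insert 61: h=6 -> slot 6
Insert 85: h=8 -> slot 8
Insert 33: h=0 -> slot 0
Insert 83: h=6, 1 probes -> slot 7
Insert 65: h=10 -> slot 10

Table: [33, None, None, None, 4, None, 61, 83, 85, None, 65]


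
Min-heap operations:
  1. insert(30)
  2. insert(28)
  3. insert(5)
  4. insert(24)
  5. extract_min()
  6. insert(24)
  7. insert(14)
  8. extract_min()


insert(30) -> [30]
insert(28) -> [28, 30]
insert(5) -> [5, 30, 28]
insert(24) -> [5, 24, 28, 30]
extract_min()->5, [24, 30, 28]
insert(24) -> [24, 24, 28, 30]
insert(14) -> [14, 24, 28, 30, 24]
extract_min()->14, [24, 24, 28, 30]

Final heap: [24, 24, 28, 30]


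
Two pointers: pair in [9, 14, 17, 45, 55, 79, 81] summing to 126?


lo=0(9)+hi=6(81)=90
lo=1(14)+hi=6(81)=95
lo=2(17)+hi=6(81)=98
lo=3(45)+hi=6(81)=126

Yes: 45+81=126


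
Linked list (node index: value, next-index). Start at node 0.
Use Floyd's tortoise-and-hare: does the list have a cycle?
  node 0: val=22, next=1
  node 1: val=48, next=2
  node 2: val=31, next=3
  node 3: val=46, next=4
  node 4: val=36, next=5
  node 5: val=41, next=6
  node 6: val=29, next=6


Floyd's tortoise (slow, +1) and hare (fast, +2):
  init: slow=0, fast=0
  step 1: slow=1, fast=2
  step 2: slow=2, fast=4
  step 3: slow=3, fast=6
  step 4: slow=4, fast=6
  step 5: slow=5, fast=6
  step 6: slow=6, fast=6
  slow == fast at node 6: cycle detected

Cycle: yes


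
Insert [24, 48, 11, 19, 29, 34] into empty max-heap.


Insert 24: [24]
Insert 48: [48, 24]
Insert 11: [48, 24, 11]
Insert 19: [48, 24, 11, 19]
Insert 29: [48, 29, 11, 19, 24]
Insert 34: [48, 29, 34, 19, 24, 11]

Final heap: [48, 29, 34, 19, 24, 11]


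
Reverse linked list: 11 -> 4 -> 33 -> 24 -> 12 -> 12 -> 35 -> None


Step 1: curr=11, set curr.next=prev(None) | reversed so far: 11
Step 2: curr=4, set curr.next=prev(11) | reversed so far: 4 -> 11
Step 3: curr=33, set curr.next=prev(4) | reversed so far: 33 -> 4 -> 11
Step 4: curr=24, set curr.next=prev(33) | reversed so far: 24 -> 33 -> 4 -> 11
Step 5: curr=12, set curr.next=prev(24) | reversed so far: 12 -> 24 -> 33 -> 4 -> 11
Step 6: curr=12, set curr.next=prev(12) | reversed so far: 12 -> 12 -> 24 -> 33 -> 4 -> 11
Step 7: curr=35, set curr.next=prev(12) | reversed so far: 35 -> 12 -> 12 -> 24 -> 33 -> 4 -> 11

35 -> 12 -> 12 -> 24 -> 33 -> 4 -> 11 -> None


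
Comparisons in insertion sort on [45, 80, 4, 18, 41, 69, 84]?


Algorithm: insertion sort
Input: [45, 80, 4, 18, 41, 69, 84]
Sorted: [4, 18, 41, 45, 69, 80, 84]

12


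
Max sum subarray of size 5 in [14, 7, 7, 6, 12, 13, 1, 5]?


[0:5]: 46
[1:6]: 45
[2:7]: 39
[3:8]: 37

Max: 46 at [0:5]


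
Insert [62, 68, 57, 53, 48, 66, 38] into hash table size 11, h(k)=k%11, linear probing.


Insert 62: h=7 -> slot 7
Insert 68: h=2 -> slot 2
Insert 57: h=2, 1 probes -> slot 3
Insert 53: h=9 -> slot 9
Insert 48: h=4 -> slot 4
Insert 66: h=0 -> slot 0
Insert 38: h=5 -> slot 5

Table: [66, None, 68, 57, 48, 38, None, 62, None, 53, None]


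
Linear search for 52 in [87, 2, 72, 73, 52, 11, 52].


i=0: 87!=52
i=1: 2!=52
i=2: 72!=52
i=3: 73!=52
i=4: 52==52 found!

Found at 4, 5 comps


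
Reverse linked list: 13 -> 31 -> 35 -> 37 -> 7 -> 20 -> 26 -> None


Step 1: curr=13, set curr.next=prev(None) | reversed so far: 13
Step 2: curr=31, set curr.next=prev(13) | reversed so far: 31 -> 13
Step 3: curr=35, set curr.next=prev(31) | reversed so far: 35 -> 31 -> 13
Step 4: curr=37, set curr.next=prev(35) | reversed so far: 37 -> 35 -> 31 -> 13
Step 5: curr=7, set curr.next=prev(37) | reversed so far: 7 -> 37 -> 35 -> 31 -> 13
Step 6: curr=20, set curr.next=prev(7) | reversed so far: 20 -> 7 -> 37 -> 35 -> 31 -> 13
Step 7: curr=26, set curr.next=prev(20) | reversed so far: 26 -> 20 -> 7 -> 37 -> 35 -> 31 -> 13

26 -> 20 -> 7 -> 37 -> 35 -> 31 -> 13 -> None


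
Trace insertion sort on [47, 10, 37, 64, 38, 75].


Initial: [47, 10, 37, 64, 38, 75]
Insert 10: [10, 47, 37, 64, 38, 75]
Insert 37: [10, 37, 47, 64, 38, 75]
Insert 64: [10, 37, 47, 64, 38, 75]
Insert 38: [10, 37, 38, 47, 64, 75]
Insert 75: [10, 37, 38, 47, 64, 75]

Sorted: [10, 37, 38, 47, 64, 75]


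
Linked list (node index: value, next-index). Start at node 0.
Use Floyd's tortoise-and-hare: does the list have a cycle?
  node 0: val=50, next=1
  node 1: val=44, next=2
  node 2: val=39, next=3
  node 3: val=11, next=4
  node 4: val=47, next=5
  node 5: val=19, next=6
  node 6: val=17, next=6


Floyd's tortoise (slow, +1) and hare (fast, +2):
  init: slow=0, fast=0
  step 1: slow=1, fast=2
  step 2: slow=2, fast=4
  step 3: slow=3, fast=6
  step 4: slow=4, fast=6
  step 5: slow=5, fast=6
  step 6: slow=6, fast=6
  slow == fast at node 6: cycle detected

Cycle: yes


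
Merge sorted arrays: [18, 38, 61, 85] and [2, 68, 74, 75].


Take 2 from B
Take 18 from A
Take 38 from A
Take 61 from A
Take 68 from B
Take 74 from B
Take 75 from B

Merged: [2, 18, 38, 61, 68, 74, 75, 85]


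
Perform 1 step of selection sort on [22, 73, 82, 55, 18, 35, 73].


Initial: [22, 73, 82, 55, 18, 35, 73]
Step 1: min=18 at 4
  Swap: [18, 73, 82, 55, 22, 35, 73]

After 1 step: [18, 73, 82, 55, 22, 35, 73]


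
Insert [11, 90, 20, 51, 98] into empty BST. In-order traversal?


Insert 11: root
Insert 90: R from 11
Insert 20: R from 11 -> L from 90
Insert 51: R from 11 -> L from 90 -> R from 20
Insert 98: R from 11 -> R from 90

In-order: [11, 20, 51, 90, 98]


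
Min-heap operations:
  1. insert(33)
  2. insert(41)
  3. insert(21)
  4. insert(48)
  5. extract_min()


insert(33) -> [33]
insert(41) -> [33, 41]
insert(21) -> [21, 41, 33]
insert(48) -> [21, 41, 33, 48]
extract_min()->21, [33, 41, 48]

Final heap: [33, 41, 48]


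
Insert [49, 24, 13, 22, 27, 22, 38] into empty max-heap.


Insert 49: [49]
Insert 24: [49, 24]
Insert 13: [49, 24, 13]
Insert 22: [49, 24, 13, 22]
Insert 27: [49, 27, 13, 22, 24]
Insert 22: [49, 27, 22, 22, 24, 13]
Insert 38: [49, 27, 38, 22, 24, 13, 22]

Final heap: [49, 27, 38, 22, 24, 13, 22]


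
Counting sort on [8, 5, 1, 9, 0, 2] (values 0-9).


Input: [8, 5, 1, 9, 0, 2]
Counts: [1, 1, 1, 0, 0, 1, 0, 0, 1, 1]

Sorted: [0, 1, 2, 5, 8, 9]


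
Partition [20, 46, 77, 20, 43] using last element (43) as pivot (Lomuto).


Pivot: 43
  20 <= 43: advance i (no swap)
  20 <= 43: swap -> [20, 20, 77, 46, 43]
Place pivot at 2: [20, 20, 43, 46, 77]

Partitioned: [20, 20, 43, 46, 77]


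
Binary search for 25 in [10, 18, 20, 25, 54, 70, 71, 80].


Step 1: lo=0, hi=7, mid=3, val=25

Found at index 3


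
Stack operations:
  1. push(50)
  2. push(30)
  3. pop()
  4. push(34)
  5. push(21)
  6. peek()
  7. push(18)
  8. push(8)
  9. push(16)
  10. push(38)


push(50) -> [50]
push(30) -> [50, 30]
pop()->30, [50]
push(34) -> [50, 34]
push(21) -> [50, 34, 21]
peek()->21
push(18) -> [50, 34, 21, 18]
push(8) -> [50, 34, 21, 18, 8]
push(16) -> [50, 34, 21, 18, 8, 16]
push(38) -> [50, 34, 21, 18, 8, 16, 38]

Final stack: [50, 34, 21, 18, 8, 16, 38]


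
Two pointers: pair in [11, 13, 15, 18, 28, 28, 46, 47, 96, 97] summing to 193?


lo=0(11)+hi=9(97)=108
lo=1(13)+hi=9(97)=110
lo=2(15)+hi=9(97)=112
lo=3(18)+hi=9(97)=115
lo=4(28)+hi=9(97)=125
lo=5(28)+hi=9(97)=125
lo=6(46)+hi=9(97)=143
lo=7(47)+hi=9(97)=144
lo=8(96)+hi=9(97)=193

Yes: 96+97=193


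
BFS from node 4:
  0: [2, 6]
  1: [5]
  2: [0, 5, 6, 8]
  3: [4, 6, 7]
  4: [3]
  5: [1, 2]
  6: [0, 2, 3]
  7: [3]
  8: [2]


Visit 4, enqueue [3]
Visit 3, enqueue [6, 7]
Visit 6, enqueue [0, 2]
Visit 7, enqueue []
Visit 0, enqueue []
Visit 2, enqueue [5, 8]
Visit 5, enqueue [1]
Visit 8, enqueue []
Visit 1, enqueue []

BFS order: [4, 3, 6, 7, 0, 2, 5, 8, 1]


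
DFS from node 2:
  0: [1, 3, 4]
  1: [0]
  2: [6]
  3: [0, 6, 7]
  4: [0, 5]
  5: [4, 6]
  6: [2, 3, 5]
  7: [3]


Visit 2, push [6]
Visit 6, push [5, 3]
Visit 3, push [7, 0]
Visit 0, push [4, 1]
Visit 1, push []
Visit 4, push [5]
Visit 5, push []
Visit 7, push []

DFS order: [2, 6, 3, 0, 1, 4, 5, 7]


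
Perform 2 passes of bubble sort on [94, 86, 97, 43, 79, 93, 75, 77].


Initial: [94, 86, 97, 43, 79, 93, 75, 77]
Pass 1: [86, 94, 43, 79, 93, 75, 77, 97] (6 swaps)
Pass 2: [86, 43, 79, 93, 75, 77, 94, 97] (5 swaps)

After 2 passes: [86, 43, 79, 93, 75, 77, 94, 97]


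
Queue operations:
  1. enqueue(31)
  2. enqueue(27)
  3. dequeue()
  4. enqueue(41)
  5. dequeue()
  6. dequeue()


enqueue(31) -> [31]
enqueue(27) -> [31, 27]
dequeue()->31, [27]
enqueue(41) -> [27, 41]
dequeue()->27, [41]
dequeue()->41, []

Final queue: []


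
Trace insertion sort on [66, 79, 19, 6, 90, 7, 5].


Initial: [66, 79, 19, 6, 90, 7, 5]
Insert 79: [66, 79, 19, 6, 90, 7, 5]
Insert 19: [19, 66, 79, 6, 90, 7, 5]
Insert 6: [6, 19, 66, 79, 90, 7, 5]
Insert 90: [6, 19, 66, 79, 90, 7, 5]
Insert 7: [6, 7, 19, 66, 79, 90, 5]
Insert 5: [5, 6, 7, 19, 66, 79, 90]

Sorted: [5, 6, 7, 19, 66, 79, 90]


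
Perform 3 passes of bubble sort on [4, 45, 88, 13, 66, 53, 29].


Initial: [4, 45, 88, 13, 66, 53, 29]
Pass 1: [4, 45, 13, 66, 53, 29, 88] (4 swaps)
Pass 2: [4, 13, 45, 53, 29, 66, 88] (3 swaps)
Pass 3: [4, 13, 45, 29, 53, 66, 88] (1 swaps)

After 3 passes: [4, 13, 45, 29, 53, 66, 88]


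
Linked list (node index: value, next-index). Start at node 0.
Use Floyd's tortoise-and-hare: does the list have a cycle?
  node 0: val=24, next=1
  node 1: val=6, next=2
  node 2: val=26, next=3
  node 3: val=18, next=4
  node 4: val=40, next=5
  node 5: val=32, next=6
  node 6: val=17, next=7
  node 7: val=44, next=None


Floyd's tortoise (slow, +1) and hare (fast, +2):
  init: slow=0, fast=0
  step 1: slow=1, fast=2
  step 2: slow=2, fast=4
  step 3: slow=3, fast=6
  step 4: fast 6->7->None, no cycle

Cycle: no


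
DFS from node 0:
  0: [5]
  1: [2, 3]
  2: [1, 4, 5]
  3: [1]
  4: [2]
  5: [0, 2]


Visit 0, push [5]
Visit 5, push [2]
Visit 2, push [4, 1]
Visit 1, push [3]
Visit 3, push []
Visit 4, push []

DFS order: [0, 5, 2, 1, 3, 4]


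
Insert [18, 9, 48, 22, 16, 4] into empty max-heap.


Insert 18: [18]
Insert 9: [18, 9]
Insert 48: [48, 9, 18]
Insert 22: [48, 22, 18, 9]
Insert 16: [48, 22, 18, 9, 16]
Insert 4: [48, 22, 18, 9, 16, 4]

Final heap: [48, 22, 18, 9, 16, 4]


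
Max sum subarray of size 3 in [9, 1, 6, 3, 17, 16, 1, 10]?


[0:3]: 16
[1:4]: 10
[2:5]: 26
[3:6]: 36
[4:7]: 34
[5:8]: 27

Max: 36 at [3:6]


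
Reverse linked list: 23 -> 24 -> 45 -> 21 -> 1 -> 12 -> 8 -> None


Step 1: curr=23, set curr.next=prev(None) | reversed so far: 23
Step 2: curr=24, set curr.next=prev(23) | reversed so far: 24 -> 23
Step 3: curr=45, set curr.next=prev(24) | reversed so far: 45 -> 24 -> 23
Step 4: curr=21, set curr.next=prev(45) | reversed so far: 21 -> 45 -> 24 -> 23
Step 5: curr=1, set curr.next=prev(21) | reversed so far: 1 -> 21 -> 45 -> 24 -> 23
Step 6: curr=12, set curr.next=prev(1) | reversed so far: 12 -> 1 -> 21 -> 45 -> 24 -> 23
Step 7: curr=8, set curr.next=prev(12) | reversed so far: 8 -> 12 -> 1 -> 21 -> 45 -> 24 -> 23

8 -> 12 -> 1 -> 21 -> 45 -> 24 -> 23 -> None


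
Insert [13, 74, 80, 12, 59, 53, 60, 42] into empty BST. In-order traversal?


Insert 13: root
Insert 74: R from 13
Insert 80: R from 13 -> R from 74
Insert 12: L from 13
Insert 59: R from 13 -> L from 74
Insert 53: R from 13 -> L from 74 -> L from 59
Insert 60: R from 13 -> L from 74 -> R from 59
Insert 42: R from 13 -> L from 74 -> L from 59 -> L from 53

In-order: [12, 13, 42, 53, 59, 60, 74, 80]


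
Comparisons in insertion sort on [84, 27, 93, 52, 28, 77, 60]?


Algorithm: insertion sort
Input: [84, 27, 93, 52, 28, 77, 60]
Sorted: [27, 28, 52, 60, 77, 84, 93]

16


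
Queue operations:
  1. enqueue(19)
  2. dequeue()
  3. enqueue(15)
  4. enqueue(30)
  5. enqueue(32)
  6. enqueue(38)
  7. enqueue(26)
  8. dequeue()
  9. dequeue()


enqueue(19) -> [19]
dequeue()->19, []
enqueue(15) -> [15]
enqueue(30) -> [15, 30]
enqueue(32) -> [15, 30, 32]
enqueue(38) -> [15, 30, 32, 38]
enqueue(26) -> [15, 30, 32, 38, 26]
dequeue()->15, [30, 32, 38, 26]
dequeue()->30, [32, 38, 26]

Final queue: [32, 38, 26]


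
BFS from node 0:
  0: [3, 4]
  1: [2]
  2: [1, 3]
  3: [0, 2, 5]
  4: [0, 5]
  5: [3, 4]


Visit 0, enqueue [3, 4]
Visit 3, enqueue [2, 5]
Visit 4, enqueue []
Visit 2, enqueue [1]
Visit 5, enqueue []
Visit 1, enqueue []

BFS order: [0, 3, 4, 2, 5, 1]


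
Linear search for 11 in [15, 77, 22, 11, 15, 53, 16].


i=0: 15!=11
i=1: 77!=11
i=2: 22!=11
i=3: 11==11 found!

Found at 3, 4 comps


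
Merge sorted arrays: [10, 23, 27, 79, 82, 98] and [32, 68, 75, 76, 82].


Take 10 from A
Take 23 from A
Take 27 from A
Take 32 from B
Take 68 from B
Take 75 from B
Take 76 from B
Take 79 from A
Take 82 from A
Take 82 from B

Merged: [10, 23, 27, 32, 68, 75, 76, 79, 82, 82, 98]


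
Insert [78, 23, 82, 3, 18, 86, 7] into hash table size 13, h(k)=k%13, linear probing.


Insert 78: h=0 -> slot 0
Insert 23: h=10 -> slot 10
Insert 82: h=4 -> slot 4
Insert 3: h=3 -> slot 3
Insert 18: h=5 -> slot 5
Insert 86: h=8 -> slot 8
Insert 7: h=7 -> slot 7

Table: [78, None, None, 3, 82, 18, None, 7, 86, None, 23, None, None]


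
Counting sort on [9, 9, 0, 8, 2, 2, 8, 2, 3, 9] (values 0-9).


Input: [9, 9, 0, 8, 2, 2, 8, 2, 3, 9]
Counts: [1, 0, 3, 1, 0, 0, 0, 0, 2, 3]

Sorted: [0, 2, 2, 2, 3, 8, 8, 9, 9, 9]


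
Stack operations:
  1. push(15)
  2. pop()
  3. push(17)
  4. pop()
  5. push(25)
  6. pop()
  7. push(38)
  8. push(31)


push(15) -> [15]
pop()->15, []
push(17) -> [17]
pop()->17, []
push(25) -> [25]
pop()->25, []
push(38) -> [38]
push(31) -> [38, 31]

Final stack: [38, 31]


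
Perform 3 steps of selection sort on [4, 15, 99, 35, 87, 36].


Initial: [4, 15, 99, 35, 87, 36]
Step 1: min=4 at 0
  Swap: [4, 15, 99, 35, 87, 36]
Step 2: min=15 at 1
  Swap: [4, 15, 99, 35, 87, 36]
Step 3: min=35 at 3
  Swap: [4, 15, 35, 99, 87, 36]

After 3 steps: [4, 15, 35, 99, 87, 36]


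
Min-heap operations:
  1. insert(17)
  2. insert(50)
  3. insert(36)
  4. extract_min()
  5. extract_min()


insert(17) -> [17]
insert(50) -> [17, 50]
insert(36) -> [17, 50, 36]
extract_min()->17, [36, 50]
extract_min()->36, [50]

Final heap: [50]


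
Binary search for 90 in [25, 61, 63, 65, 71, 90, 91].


Step 1: lo=0, hi=6, mid=3, val=65
Step 2: lo=4, hi=6, mid=5, val=90

Found at index 5


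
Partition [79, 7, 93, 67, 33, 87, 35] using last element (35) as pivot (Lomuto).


Pivot: 35
  7 <= 35: swap -> [7, 79, 93, 67, 33, 87, 35]
  33 <= 35: swap -> [7, 33, 93, 67, 79, 87, 35]
Place pivot at 2: [7, 33, 35, 67, 79, 87, 93]

Partitioned: [7, 33, 35, 67, 79, 87, 93]


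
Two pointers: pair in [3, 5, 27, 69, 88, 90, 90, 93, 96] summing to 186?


lo=0(3)+hi=8(96)=99
lo=1(5)+hi=8(96)=101
lo=2(27)+hi=8(96)=123
lo=3(69)+hi=8(96)=165
lo=4(88)+hi=8(96)=184
lo=5(90)+hi=8(96)=186

Yes: 90+96=186


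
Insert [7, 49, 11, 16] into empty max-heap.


Insert 7: [7]
Insert 49: [49, 7]
Insert 11: [49, 7, 11]
Insert 16: [49, 16, 11, 7]

Final heap: [49, 16, 11, 7]


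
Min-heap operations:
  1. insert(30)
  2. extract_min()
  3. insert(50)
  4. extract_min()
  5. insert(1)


insert(30) -> [30]
extract_min()->30, []
insert(50) -> [50]
extract_min()->50, []
insert(1) -> [1]

Final heap: [1]


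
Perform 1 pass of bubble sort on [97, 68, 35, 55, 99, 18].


Initial: [97, 68, 35, 55, 99, 18]
Pass 1: [68, 35, 55, 97, 18, 99] (4 swaps)

After 1 pass: [68, 35, 55, 97, 18, 99]


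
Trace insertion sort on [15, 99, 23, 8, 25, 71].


Initial: [15, 99, 23, 8, 25, 71]
Insert 99: [15, 99, 23, 8, 25, 71]
Insert 23: [15, 23, 99, 8, 25, 71]
Insert 8: [8, 15, 23, 99, 25, 71]
Insert 25: [8, 15, 23, 25, 99, 71]
Insert 71: [8, 15, 23, 25, 71, 99]

Sorted: [8, 15, 23, 25, 71, 99]


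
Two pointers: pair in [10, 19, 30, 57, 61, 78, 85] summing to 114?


lo=0(10)+hi=6(85)=95
lo=1(19)+hi=6(85)=104
lo=2(30)+hi=6(85)=115
lo=2(30)+hi=5(78)=108
lo=3(57)+hi=5(78)=135
lo=3(57)+hi=4(61)=118

No pair found


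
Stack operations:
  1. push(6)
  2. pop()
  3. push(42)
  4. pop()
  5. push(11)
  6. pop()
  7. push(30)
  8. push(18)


push(6) -> [6]
pop()->6, []
push(42) -> [42]
pop()->42, []
push(11) -> [11]
pop()->11, []
push(30) -> [30]
push(18) -> [30, 18]

Final stack: [30, 18]


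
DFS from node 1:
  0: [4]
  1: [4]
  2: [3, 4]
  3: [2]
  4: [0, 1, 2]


Visit 1, push [4]
Visit 4, push [2, 0]
Visit 0, push []
Visit 2, push [3]
Visit 3, push []

DFS order: [1, 4, 0, 2, 3]


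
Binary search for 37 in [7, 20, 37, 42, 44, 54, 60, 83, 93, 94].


Step 1: lo=0, hi=9, mid=4, val=44
Step 2: lo=0, hi=3, mid=1, val=20
Step 3: lo=2, hi=3, mid=2, val=37

Found at index 2


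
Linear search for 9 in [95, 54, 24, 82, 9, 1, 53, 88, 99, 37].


i=0: 95!=9
i=1: 54!=9
i=2: 24!=9
i=3: 82!=9
i=4: 9==9 found!

Found at 4, 5 comps


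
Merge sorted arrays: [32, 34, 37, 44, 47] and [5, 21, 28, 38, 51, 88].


Take 5 from B
Take 21 from B
Take 28 from B
Take 32 from A
Take 34 from A
Take 37 from A
Take 38 from B
Take 44 from A
Take 47 from A

Merged: [5, 21, 28, 32, 34, 37, 38, 44, 47, 51, 88]


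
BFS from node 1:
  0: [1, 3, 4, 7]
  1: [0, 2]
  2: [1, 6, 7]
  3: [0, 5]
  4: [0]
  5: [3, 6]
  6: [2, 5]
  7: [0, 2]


Visit 1, enqueue [0, 2]
Visit 0, enqueue [3, 4, 7]
Visit 2, enqueue [6]
Visit 3, enqueue [5]
Visit 4, enqueue []
Visit 7, enqueue []
Visit 6, enqueue []
Visit 5, enqueue []

BFS order: [1, 0, 2, 3, 4, 7, 6, 5]


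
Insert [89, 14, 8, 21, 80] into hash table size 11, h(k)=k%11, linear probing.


Insert 89: h=1 -> slot 1
Insert 14: h=3 -> slot 3
Insert 8: h=8 -> slot 8
Insert 21: h=10 -> slot 10
Insert 80: h=3, 1 probes -> slot 4

Table: [None, 89, None, 14, 80, None, None, None, 8, None, 21]


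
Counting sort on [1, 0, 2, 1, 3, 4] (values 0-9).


Input: [1, 0, 2, 1, 3, 4]
Counts: [1, 2, 1, 1, 1, 0, 0, 0, 0, 0]

Sorted: [0, 1, 1, 2, 3, 4]


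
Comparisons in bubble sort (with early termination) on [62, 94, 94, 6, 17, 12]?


Algorithm: bubble sort (with early termination)
Input: [62, 94, 94, 6, 17, 12]
Sorted: [6, 12, 17, 62, 94, 94]

15


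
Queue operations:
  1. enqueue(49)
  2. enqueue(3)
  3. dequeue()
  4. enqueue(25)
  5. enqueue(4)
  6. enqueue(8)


enqueue(49) -> [49]
enqueue(3) -> [49, 3]
dequeue()->49, [3]
enqueue(25) -> [3, 25]
enqueue(4) -> [3, 25, 4]
enqueue(8) -> [3, 25, 4, 8]

Final queue: [3, 25, 4, 8]


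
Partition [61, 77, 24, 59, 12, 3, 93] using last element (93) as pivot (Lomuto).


Pivot: 93
  61 <= 93: advance i (no swap)
  77 <= 93: advance i (no swap)
  24 <= 93: advance i (no swap)
  59 <= 93: advance i (no swap)
  12 <= 93: advance i (no swap)
  3 <= 93: advance i (no swap)
Place pivot at 6: [61, 77, 24, 59, 12, 3, 93]

Partitioned: [61, 77, 24, 59, 12, 3, 93]


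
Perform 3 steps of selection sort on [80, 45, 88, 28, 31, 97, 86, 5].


Initial: [80, 45, 88, 28, 31, 97, 86, 5]
Step 1: min=5 at 7
  Swap: [5, 45, 88, 28, 31, 97, 86, 80]
Step 2: min=28 at 3
  Swap: [5, 28, 88, 45, 31, 97, 86, 80]
Step 3: min=31 at 4
  Swap: [5, 28, 31, 45, 88, 97, 86, 80]

After 3 steps: [5, 28, 31, 45, 88, 97, 86, 80]


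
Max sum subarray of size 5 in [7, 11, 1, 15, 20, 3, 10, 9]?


[0:5]: 54
[1:6]: 50
[2:7]: 49
[3:8]: 57

Max: 57 at [3:8]


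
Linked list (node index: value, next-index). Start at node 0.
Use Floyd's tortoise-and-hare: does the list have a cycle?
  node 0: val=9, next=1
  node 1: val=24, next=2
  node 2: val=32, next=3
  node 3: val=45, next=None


Floyd's tortoise (slow, +1) and hare (fast, +2):
  init: slow=0, fast=0
  step 1: slow=1, fast=2
  step 2: fast 2->3->None, no cycle

Cycle: no


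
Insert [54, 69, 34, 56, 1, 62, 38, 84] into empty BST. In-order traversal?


Insert 54: root
Insert 69: R from 54
Insert 34: L from 54
Insert 56: R from 54 -> L from 69
Insert 1: L from 54 -> L from 34
Insert 62: R from 54 -> L from 69 -> R from 56
Insert 38: L from 54 -> R from 34
Insert 84: R from 54 -> R from 69

In-order: [1, 34, 38, 54, 56, 62, 69, 84]


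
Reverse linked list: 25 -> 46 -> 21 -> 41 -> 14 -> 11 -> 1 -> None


Step 1: curr=25, set curr.next=prev(None) | reversed so far: 25
Step 2: curr=46, set curr.next=prev(25) | reversed so far: 46 -> 25
Step 3: curr=21, set curr.next=prev(46) | reversed so far: 21 -> 46 -> 25
Step 4: curr=41, set curr.next=prev(21) | reversed so far: 41 -> 21 -> 46 -> 25
Step 5: curr=14, set curr.next=prev(41) | reversed so far: 14 -> 41 -> 21 -> 46 -> 25
Step 6: curr=11, set curr.next=prev(14) | reversed so far: 11 -> 14 -> 41 -> 21 -> 46 -> 25
Step 7: curr=1, set curr.next=prev(11) | reversed so far: 1 -> 11 -> 14 -> 41 -> 21 -> 46 -> 25

1 -> 11 -> 14 -> 41 -> 21 -> 46 -> 25 -> None


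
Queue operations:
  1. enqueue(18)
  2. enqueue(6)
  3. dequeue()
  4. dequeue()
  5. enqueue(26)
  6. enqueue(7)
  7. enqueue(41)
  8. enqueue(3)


enqueue(18) -> [18]
enqueue(6) -> [18, 6]
dequeue()->18, [6]
dequeue()->6, []
enqueue(26) -> [26]
enqueue(7) -> [26, 7]
enqueue(41) -> [26, 7, 41]
enqueue(3) -> [26, 7, 41, 3]

Final queue: [26, 7, 41, 3]


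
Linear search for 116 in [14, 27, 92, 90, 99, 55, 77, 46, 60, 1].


i=0: 14!=116
i=1: 27!=116
i=2: 92!=116
i=3: 90!=116
i=4: 99!=116
i=5: 55!=116
i=6: 77!=116
i=7: 46!=116
i=8: 60!=116
i=9: 1!=116

Not found, 10 comps


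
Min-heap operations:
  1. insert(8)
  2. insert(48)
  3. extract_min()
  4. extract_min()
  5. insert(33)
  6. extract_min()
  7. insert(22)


insert(8) -> [8]
insert(48) -> [8, 48]
extract_min()->8, [48]
extract_min()->48, []
insert(33) -> [33]
extract_min()->33, []
insert(22) -> [22]

Final heap: [22]


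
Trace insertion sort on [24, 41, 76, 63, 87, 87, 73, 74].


Initial: [24, 41, 76, 63, 87, 87, 73, 74]
Insert 41: [24, 41, 76, 63, 87, 87, 73, 74]
Insert 76: [24, 41, 76, 63, 87, 87, 73, 74]
Insert 63: [24, 41, 63, 76, 87, 87, 73, 74]
Insert 87: [24, 41, 63, 76, 87, 87, 73, 74]
Insert 87: [24, 41, 63, 76, 87, 87, 73, 74]
Insert 73: [24, 41, 63, 73, 76, 87, 87, 74]
Insert 74: [24, 41, 63, 73, 74, 76, 87, 87]

Sorted: [24, 41, 63, 73, 74, 76, 87, 87]


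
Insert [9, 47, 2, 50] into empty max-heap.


Insert 9: [9]
Insert 47: [47, 9]
Insert 2: [47, 9, 2]
Insert 50: [50, 47, 2, 9]

Final heap: [50, 47, 2, 9]


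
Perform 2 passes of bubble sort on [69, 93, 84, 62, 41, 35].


Initial: [69, 93, 84, 62, 41, 35]
Pass 1: [69, 84, 62, 41, 35, 93] (4 swaps)
Pass 2: [69, 62, 41, 35, 84, 93] (3 swaps)

After 2 passes: [69, 62, 41, 35, 84, 93]


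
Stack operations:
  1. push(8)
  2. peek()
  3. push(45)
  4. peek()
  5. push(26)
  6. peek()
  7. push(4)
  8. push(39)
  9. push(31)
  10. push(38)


push(8) -> [8]
peek()->8
push(45) -> [8, 45]
peek()->45
push(26) -> [8, 45, 26]
peek()->26
push(4) -> [8, 45, 26, 4]
push(39) -> [8, 45, 26, 4, 39]
push(31) -> [8, 45, 26, 4, 39, 31]
push(38) -> [8, 45, 26, 4, 39, 31, 38]

Final stack: [8, 45, 26, 4, 39, 31, 38]
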